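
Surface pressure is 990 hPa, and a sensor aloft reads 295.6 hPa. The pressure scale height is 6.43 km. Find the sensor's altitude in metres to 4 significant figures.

Invert the barometric formula: z = H ln(P₀/P).
P₀/P = 990/295.6 = 3.3491; ln(3.3491) = 1.2087.
z = 6430.0 × 1.2087 = 7771.9 m.

z ≈ 7772 m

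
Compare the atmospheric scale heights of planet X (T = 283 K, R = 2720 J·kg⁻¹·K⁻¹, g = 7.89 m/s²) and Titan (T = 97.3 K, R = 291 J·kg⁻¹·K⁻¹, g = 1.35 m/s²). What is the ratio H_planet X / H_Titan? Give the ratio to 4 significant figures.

H_planet X/H_Titan ≈ 4.652

H = RT/g for each body.
H_planet X = 2720 × 283 / 7.89 = 97561 m.
H_Titan = 291 × 97.3 / 1.35 = 20974 m.
H_planet X/H_Titan = 97561/20974 = 4.6515.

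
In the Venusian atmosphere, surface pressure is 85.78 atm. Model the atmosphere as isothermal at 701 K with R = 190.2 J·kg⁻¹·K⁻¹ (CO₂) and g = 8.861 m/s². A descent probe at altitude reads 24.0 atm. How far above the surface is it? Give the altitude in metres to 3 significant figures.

z ≈ 19200 m

Scale height: H = RT/g = 190.2 × 701 / 8.861 = 15047 m.
Invert the barometric formula: z = H ln(P₀/P).
P₀/P = 85.78/24.0 = 3.5742; ln(3.5742) = 1.2737.
z = 15047 × 1.2737 = 19165 m.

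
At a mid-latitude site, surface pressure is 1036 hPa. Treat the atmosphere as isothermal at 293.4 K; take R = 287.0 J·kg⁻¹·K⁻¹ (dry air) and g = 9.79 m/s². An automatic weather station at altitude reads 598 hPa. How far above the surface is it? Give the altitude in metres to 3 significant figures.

Scale height: H = RT/g = 287.0 × 293.4 / 9.79 = 8601.2 m.
Invert the barometric formula: z = H ln(P₀/P).
P₀/P = 1036/598 = 1.7324; ln(1.7324) = 0.54951.
z = 8601.2 × 0.54951 = 4726.4 m.

z ≈ 4730 m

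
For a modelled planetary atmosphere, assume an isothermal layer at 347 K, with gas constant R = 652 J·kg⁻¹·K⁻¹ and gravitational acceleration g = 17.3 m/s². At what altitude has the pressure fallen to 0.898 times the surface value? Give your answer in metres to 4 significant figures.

Scale height: H = RT/g = 652 × 347 / 17.3 = 13078 m.
Set P/P₀ = exp(−z/H) = 0.898, so z = −H ln(0.898).
−ln(0.898) = 0.10759; z = 13078 × 0.10759 = 1407.1 m.

z ≈ 1407 m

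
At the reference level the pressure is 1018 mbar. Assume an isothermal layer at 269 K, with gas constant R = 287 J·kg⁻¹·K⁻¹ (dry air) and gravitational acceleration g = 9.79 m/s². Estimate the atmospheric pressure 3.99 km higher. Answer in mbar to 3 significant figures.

Scale height: H = RT/g = 287 × 269 / 9.79 = 7885.9 m.
Barometric formula: P = P₀ exp(−z/H).
z/H = 3990.0/7885.9 = 0.50597; exp(−0.50597) = 0.60292.
P = 1018 × 0.60292 = 613.77 mbar.

P ≈ 614 mbar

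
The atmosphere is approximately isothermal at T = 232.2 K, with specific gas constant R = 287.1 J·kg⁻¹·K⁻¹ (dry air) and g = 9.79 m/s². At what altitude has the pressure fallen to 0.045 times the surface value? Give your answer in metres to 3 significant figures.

z ≈ 21100 m

Scale height: H = RT/g = 287.1 × 232.2 / 9.79 = 6809.5 m.
Set P/P₀ = exp(−z/H) = 0.045, so z = −H ln(0.045).
−ln(0.045) = 3.1011; z = 6809.5 × 3.1011 = 21117 m.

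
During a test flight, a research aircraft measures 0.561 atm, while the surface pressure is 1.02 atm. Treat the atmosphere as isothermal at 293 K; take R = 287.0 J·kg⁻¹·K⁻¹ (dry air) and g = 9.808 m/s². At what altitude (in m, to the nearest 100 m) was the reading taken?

z ≈ 5100 m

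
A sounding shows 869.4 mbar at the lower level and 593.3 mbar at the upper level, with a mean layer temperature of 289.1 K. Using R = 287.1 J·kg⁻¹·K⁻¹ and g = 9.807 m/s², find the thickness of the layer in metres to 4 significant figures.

Hypsometric equation: Δz = (R T̄/g) ln(P₁/P₂).
R T̄/g = 287.1 × 289.1 / 9.807 = 8463.4 m.
ln(869.4/593.3) = ln(1.4654) = 0.38213.
Δz = 8463.4 × 0.38213 = 3234.1 m.

Δz ≈ 3234 m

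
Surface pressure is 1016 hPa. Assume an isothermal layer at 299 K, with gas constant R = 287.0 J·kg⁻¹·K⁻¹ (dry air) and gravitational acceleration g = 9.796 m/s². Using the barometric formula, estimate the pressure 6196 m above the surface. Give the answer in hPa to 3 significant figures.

P ≈ 501 hPa

Scale height: H = RT/g = 287.0 × 299 / 9.796 = 8760.0 m.
Barometric formula: P = P₀ exp(−z/H).
z/H = 6196.0/8760.0 = 0.70731; exp(−0.70731) = 0.49297.
P = 1016 × 0.49297 = 500.86 hPa.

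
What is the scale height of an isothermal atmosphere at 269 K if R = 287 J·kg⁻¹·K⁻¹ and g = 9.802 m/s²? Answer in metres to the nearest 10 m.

H ≈ 7880 m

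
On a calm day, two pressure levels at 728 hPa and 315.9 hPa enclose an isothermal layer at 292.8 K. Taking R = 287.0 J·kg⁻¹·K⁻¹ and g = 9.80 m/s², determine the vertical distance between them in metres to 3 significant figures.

Δz ≈ 7160 m

Hypsometric equation: Δz = (R T̄/g) ln(P₁/P₂).
R T̄/g = 287.0 × 292.8 / 9.80 = 8574.9 m.
ln(728/315.9) = ln(2.3045) = 0.83486.
Δz = 8574.9 × 0.83486 = 7158.8 m.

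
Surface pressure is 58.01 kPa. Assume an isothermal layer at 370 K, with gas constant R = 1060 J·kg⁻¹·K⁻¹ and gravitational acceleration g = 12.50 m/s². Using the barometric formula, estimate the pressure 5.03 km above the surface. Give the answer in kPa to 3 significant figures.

P ≈ 49.4 kPa

Scale height: H = RT/g = 1060 × 370 / 12.50 = 31376 m.
Barometric formula: P = P₀ exp(−z/H).
z/H = 5030.0/31376 = 0.16031; exp(−0.16031) = 0.85188.
P = 58.01 × 0.85188 = 49.418 kPa.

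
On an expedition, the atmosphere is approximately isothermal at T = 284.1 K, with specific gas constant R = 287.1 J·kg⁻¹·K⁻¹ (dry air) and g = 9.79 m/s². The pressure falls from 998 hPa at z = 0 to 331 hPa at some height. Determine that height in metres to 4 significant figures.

z ≈ 9195 m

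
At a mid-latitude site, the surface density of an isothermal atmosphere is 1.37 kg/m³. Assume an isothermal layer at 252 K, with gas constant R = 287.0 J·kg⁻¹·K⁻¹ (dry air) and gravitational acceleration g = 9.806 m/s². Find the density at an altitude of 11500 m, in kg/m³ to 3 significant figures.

ρ ≈ 0.288 kg/m³

Scale height: H = RT/g = 287.0 × 252 / 9.806 = 7375.5 m.
In an isothermal atmosphere, density decays like pressure: ρ = ρ₀ exp(−z/H).
z/H = 11500/7375.5 = 1.5592; exp(−1.5592) = 0.21030.
ρ = 1.37 × 0.21030 = 0.28811 kg/m³.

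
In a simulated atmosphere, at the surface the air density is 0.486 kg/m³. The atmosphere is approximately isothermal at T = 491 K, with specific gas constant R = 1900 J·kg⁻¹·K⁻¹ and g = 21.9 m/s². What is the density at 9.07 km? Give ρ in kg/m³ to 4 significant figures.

ρ ≈ 0.3928 kg/m³

Scale height: H = RT/g = 1900 × 491 / 21.9 = 42598 m.
In an isothermal atmosphere, density decays like pressure: ρ = ρ₀ exp(−z/H).
z/H = 9070.0/42598 = 0.21292; exp(−0.21292) = 0.80822.
ρ = 0.486 × 0.80822 = 0.39279 kg/m³.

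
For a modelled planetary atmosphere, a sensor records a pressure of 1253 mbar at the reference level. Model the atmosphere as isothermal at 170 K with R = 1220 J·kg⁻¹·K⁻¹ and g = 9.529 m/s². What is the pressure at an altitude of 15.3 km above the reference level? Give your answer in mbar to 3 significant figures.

Scale height: H = RT/g = 1220 × 170 / 9.529 = 21765 m.
Barometric formula: P = P₀ exp(−z/H).
z/H = 15300/21765 = 0.70296; exp(−0.70296) = 0.49512.
P = 1253 × 0.49512 = 620.39 mbar.

P ≈ 620 mbar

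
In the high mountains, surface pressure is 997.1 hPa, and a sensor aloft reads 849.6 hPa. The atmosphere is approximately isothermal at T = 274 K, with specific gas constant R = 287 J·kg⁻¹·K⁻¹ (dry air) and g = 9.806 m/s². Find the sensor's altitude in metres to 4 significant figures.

Scale height: H = RT/g = 287 × 274 / 9.806 = 8019.4 m.
Invert the barometric formula: z = H ln(P₀/P).
P₀/P = 997.1/849.6 = 1.1736; ln(1.1736) = 0.16008.
z = 8019.4 × 0.16008 = 1283.7 m.

z ≈ 1284 m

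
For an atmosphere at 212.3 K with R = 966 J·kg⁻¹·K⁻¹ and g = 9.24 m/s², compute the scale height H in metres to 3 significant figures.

The scale height of an isothermal atmosphere is H = RT/g.
H = 966 × 212.3 / 9.24 = 205080/9.24 = 22195 m.

H ≈ 22200 m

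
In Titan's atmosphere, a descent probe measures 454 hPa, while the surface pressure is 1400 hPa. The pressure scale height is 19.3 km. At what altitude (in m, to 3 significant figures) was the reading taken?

Invert the barometric formula: z = H ln(P₀/P).
P₀/P = 1400/454 = 3.0837; ln(3.0837) = 1.1261.
z = 19300 × 1.1261 = 21734 m.

z ≈ 21700 m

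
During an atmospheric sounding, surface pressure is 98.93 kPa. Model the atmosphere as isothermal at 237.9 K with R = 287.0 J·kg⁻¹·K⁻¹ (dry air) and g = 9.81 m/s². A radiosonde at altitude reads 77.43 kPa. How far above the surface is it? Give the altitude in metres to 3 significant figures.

Scale height: H = RT/g = 287.0 × 237.9 / 9.81 = 6960.0 m.
Invert the barometric formula: z = H ln(P₀/P).
P₀/P = 98.93/77.43 = 1.2777; ln(1.2777) = 0.24506.
z = 6960.0 × 0.24506 = 1705.6 m.

z ≈ 1710 m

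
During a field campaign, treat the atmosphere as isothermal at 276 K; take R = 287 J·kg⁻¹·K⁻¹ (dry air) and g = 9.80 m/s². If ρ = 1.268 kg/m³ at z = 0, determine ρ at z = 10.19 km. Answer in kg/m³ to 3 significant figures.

Scale height: H = RT/g = 287 × 276 / 9.80 = 8082.9 m.
In an isothermal atmosphere, density decays like pressure: ρ = ρ₀ exp(−z/H).
z/H = 10190/8082.9 = 1.2607; exp(−1.2607) = 0.28346.
ρ = 1.268 × 0.28346 = 0.35943 kg/m³.

ρ ≈ 0.359 kg/m³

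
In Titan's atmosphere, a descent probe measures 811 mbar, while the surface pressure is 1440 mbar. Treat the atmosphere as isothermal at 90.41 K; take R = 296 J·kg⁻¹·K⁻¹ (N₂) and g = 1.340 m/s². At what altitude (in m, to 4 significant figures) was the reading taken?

Scale height: H = RT/g = 296 × 90.41 / 1.340 = 19971 m.
Invert the barometric formula: z = H ln(P₀/P).
P₀/P = 1440/811 = 1.7756; ln(1.7756) = 0.57414.
z = 19971 × 0.57414 = 11466 m.

z ≈ 11470 m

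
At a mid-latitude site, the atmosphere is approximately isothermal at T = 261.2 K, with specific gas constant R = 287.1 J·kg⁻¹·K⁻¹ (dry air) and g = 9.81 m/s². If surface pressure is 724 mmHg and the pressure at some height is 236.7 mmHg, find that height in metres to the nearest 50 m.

Scale height: H = RT/g = 287.1 × 261.2 / 9.81 = 7644.3 m.
Invert the barometric formula: z = H ln(P₀/P).
P₀/P = 724/236.7 = 3.0587; ln(3.0587) = 1.1180.
z = 7644.3 × 1.1180 = 8546.3 m.

z ≈ 8550 m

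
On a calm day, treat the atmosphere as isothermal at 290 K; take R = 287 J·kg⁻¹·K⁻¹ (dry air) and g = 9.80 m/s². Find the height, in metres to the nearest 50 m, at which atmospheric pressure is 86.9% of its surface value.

z ≈ 1200 m

Scale height: H = RT/g = 287 × 290 / 9.80 = 8492.9 m.
Set P/P₀ = exp(−z/H) = 0.869, so z = −H ln(0.869).
−ln(0.869) = 0.14041; z = 8492.9 × 0.14041 = 1192.5 m.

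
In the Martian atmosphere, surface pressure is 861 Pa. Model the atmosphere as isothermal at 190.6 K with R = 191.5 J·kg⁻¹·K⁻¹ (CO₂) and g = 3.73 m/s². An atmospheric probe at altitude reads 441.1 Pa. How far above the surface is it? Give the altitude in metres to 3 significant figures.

Scale height: H = RT/g = 191.5 × 190.6 / 3.73 = 9785.5 m.
Invert the barometric formula: z = H ln(P₀/P).
P₀/P = 861/441.1 = 1.9519; ln(1.9519) = 0.66880.
z = 9785.5 × 0.66880 = 6544.5 m.

z ≈ 6540 m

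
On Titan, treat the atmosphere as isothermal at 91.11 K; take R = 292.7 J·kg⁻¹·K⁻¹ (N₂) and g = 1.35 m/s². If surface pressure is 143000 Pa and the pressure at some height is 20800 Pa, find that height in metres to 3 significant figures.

Scale height: H = RT/g = 292.7 × 91.11 / 1.35 = 19754 m.
Invert the barometric formula: z = H ln(P₀/P).
P₀/P = 143000/20800 = 6.8750; ln(6.8750) = 1.9279.
z = 19754 × 1.9279 = 38084 m.

z ≈ 38100 m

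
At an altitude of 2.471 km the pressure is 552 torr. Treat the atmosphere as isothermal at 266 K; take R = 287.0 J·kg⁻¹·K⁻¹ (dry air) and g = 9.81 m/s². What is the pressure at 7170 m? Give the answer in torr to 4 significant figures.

Scale height: H = RT/g = 287.0 × 266 / 9.81 = 7782.1 m.
Between two levels, P₂ = P₁ exp(−Δz/H) with Δz = z₂ − z₁.
Δz = 7170.0 − 2471.0 = 4699.0 m; Δz/H = 4699.0/7782.1 = 0.60382.
P₂ = 552 × exp(−0.60382) = 552 × 0.54672 = 301.79 torr.

P ≈ 301.8 torr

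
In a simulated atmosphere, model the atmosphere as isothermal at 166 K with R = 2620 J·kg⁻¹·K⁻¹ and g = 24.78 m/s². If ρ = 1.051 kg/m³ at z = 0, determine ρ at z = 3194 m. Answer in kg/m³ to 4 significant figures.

Scale height: H = RT/g = 2620 × 166 / 24.78 = 17551 m.
In an isothermal atmosphere, density decays like pressure: ρ = ρ₀ exp(−z/H).
z/H = 3194.0/17551 = 0.18198; exp(−0.18198) = 0.83362.
ρ = 1.051 × 0.83362 = 0.87613 kg/m³.

ρ ≈ 0.8761 kg/m³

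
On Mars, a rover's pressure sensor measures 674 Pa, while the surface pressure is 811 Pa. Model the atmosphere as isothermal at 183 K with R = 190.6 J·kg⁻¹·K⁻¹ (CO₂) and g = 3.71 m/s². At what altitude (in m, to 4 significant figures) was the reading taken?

Scale height: H = RT/g = 190.6 × 183 / 3.71 = 9401.6 m.
Invert the barometric formula: z = H ln(P₀/P).
P₀/P = 811/674 = 1.2033; ln(1.2033) = 0.18507.
z = 9401.6 × 0.18507 = 1740.0 m.

z ≈ 1740 m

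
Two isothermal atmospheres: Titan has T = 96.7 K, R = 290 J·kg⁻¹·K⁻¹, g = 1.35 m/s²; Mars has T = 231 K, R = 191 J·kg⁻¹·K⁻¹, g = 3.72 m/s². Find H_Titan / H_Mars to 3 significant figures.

H = RT/g for each body.
H_Titan = 290 × 96.7 / 1.35 = 20773 m.
H_Mars = 191 × 231 / 3.72 = 11860 m.
H_Titan/H_Mars = 20773/11860 = 1.7515.

H_Titan/H_Mars ≈ 1.75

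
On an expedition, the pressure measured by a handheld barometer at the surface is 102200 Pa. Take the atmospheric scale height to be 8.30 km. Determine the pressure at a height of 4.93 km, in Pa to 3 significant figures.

Barometric formula: P = P₀ exp(−z/H).
z/H = 4930.0/8300.0 = 0.59398; exp(−0.59398) = 0.55213.
P = 102200 × 0.55213 = 56428 Pa.

P ≈ 56400 Pa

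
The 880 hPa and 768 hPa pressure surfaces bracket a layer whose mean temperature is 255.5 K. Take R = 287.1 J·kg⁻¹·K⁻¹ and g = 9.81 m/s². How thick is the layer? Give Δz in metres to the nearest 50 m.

Hypsometric equation: Δz = (R T̄/g) ln(P₁/P₂).
R T̄/g = 287.1 × 255.5 / 9.81 = 7477.5 m.
ln(880/768) = ln(1.1458) = 0.13610.
Δz = 7477.5 × 0.13610 = 1017.7 m.

Δz ≈ 1000 m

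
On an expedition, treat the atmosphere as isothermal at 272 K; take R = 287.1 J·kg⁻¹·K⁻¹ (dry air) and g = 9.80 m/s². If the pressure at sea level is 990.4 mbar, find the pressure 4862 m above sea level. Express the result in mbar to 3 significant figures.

Scale height: H = RT/g = 287.1 × 272 / 9.80 = 7968.5 m.
Barometric formula: P = P₀ exp(−z/H).
z/H = 4862.0/7968.5 = 0.61015; exp(−0.61015) = 0.54327.
P = 990.4 × 0.54327 = 538.05 mbar.

P ≈ 538 mbar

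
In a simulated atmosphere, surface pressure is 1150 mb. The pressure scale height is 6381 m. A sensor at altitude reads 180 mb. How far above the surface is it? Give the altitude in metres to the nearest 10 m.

z ≈ 11830 m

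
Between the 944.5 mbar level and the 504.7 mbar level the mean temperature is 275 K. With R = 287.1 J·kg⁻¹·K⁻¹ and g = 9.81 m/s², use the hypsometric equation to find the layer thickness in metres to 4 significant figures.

Hypsometric equation: Δz = (R T̄/g) ln(P₁/P₂).
R T̄/g = 287.1 × 275 / 9.81 = 8048.2 m.
ln(944.5/504.7) = ln(1.8714) = 0.62669.
Δz = 8048.2 × 0.62669 = 5043.7 m.

Δz ≈ 5044 m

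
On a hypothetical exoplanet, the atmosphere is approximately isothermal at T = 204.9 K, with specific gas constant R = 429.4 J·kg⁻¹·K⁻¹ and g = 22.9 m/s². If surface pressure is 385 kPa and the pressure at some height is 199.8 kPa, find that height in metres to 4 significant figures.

Scale height: H = RT/g = 429.4 × 204.9 / 22.9 = 3842.1 m.
Invert the barometric formula: z = H ln(P₀/P).
P₀/P = 385/199.8 = 1.9269; ln(1.9269) = 0.65591.
z = 3842.1 × 0.65591 = 2520.1 m.

z ≈ 2520 m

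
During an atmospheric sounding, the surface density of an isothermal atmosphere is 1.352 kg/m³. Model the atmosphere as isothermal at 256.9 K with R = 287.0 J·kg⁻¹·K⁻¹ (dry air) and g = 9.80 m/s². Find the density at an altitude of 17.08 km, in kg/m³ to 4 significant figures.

ρ ≈ 0.1396 kg/m³

Scale height: H = RT/g = 287.0 × 256.9 / 9.80 = 7523.5 m.
In an isothermal atmosphere, density decays like pressure: ρ = ρ₀ exp(−z/H).
z/H = 17080/7523.5 = 2.2702; exp(−2.2702) = 0.10329.
ρ = 1.352 × 0.10329 = 0.13965 kg/m³.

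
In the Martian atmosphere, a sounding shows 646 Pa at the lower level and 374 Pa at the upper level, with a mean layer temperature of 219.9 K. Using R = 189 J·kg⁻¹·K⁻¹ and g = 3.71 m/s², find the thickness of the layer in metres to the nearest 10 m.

Δz ≈ 6120 m

Hypsometric equation: Δz = (R T̄/g) ln(P₁/P₂).
R T̄/g = 189 × 219.9 / 3.71 = 11202 m.
ln(646/374) = ln(1.7273) = 0.54656.
Δz = 11202 × 0.54656 = 6122.6 m.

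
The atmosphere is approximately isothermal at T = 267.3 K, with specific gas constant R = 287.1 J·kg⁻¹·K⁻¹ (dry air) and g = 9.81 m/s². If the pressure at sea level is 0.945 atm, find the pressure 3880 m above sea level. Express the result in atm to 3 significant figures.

P ≈ 0.575 atm

Scale height: H = RT/g = 287.1 × 267.3 / 9.81 = 7822.8 m.
Barometric formula: P = P₀ exp(−z/H).
z/H = 3880.0/7822.8 = 0.49599; exp(−0.49599) = 0.60897.
P = 0.945 × 0.60897 = 0.57548 atm.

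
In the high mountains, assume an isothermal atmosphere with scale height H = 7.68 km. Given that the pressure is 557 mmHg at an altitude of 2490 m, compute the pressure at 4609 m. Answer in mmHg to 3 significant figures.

P ≈ 423 mmHg

Between two levels, P₂ = P₁ exp(−Δz/H) with Δz = z₂ − z₁.
Δz = 4609.0 − 2490.0 = 2119.0 m; Δz/H = 2119.0/7680.0 = 0.27591.
P₂ = 557 × exp(−0.27591) = 557 × 0.75888 = 422.70 mmHg.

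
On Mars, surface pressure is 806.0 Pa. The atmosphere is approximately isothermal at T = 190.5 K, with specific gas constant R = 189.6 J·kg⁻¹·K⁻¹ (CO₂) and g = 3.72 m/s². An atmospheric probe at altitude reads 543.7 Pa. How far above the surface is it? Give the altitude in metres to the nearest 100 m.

z ≈ 3800 m

Scale height: H = RT/g = 189.6 × 190.5 / 3.72 = 9709.4 m.
Invert the barometric formula: z = H ln(P₀/P).
P₀/P = 806.0/543.7 = 1.4824; ln(1.4824) = 0.39366.
z = 9709.4 × 0.39366 = 3822.2 m.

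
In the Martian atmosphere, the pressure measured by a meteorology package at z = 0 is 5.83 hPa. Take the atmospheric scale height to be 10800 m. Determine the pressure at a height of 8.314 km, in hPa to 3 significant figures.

Barometric formula: P = P₀ exp(−z/H).
z/H = 8314.0/10800 = 0.76981; exp(−0.76981) = 0.46310.
P = 5.83 × 0.46310 = 2.6999 hPa.

P ≈ 2.70 hPa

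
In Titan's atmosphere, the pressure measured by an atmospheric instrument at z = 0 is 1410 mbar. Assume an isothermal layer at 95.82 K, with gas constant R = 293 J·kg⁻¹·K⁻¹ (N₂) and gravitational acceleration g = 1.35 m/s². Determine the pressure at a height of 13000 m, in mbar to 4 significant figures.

Scale height: H = RT/g = 293 × 95.82 / 1.35 = 20796 m.
Barometric formula: P = P₀ exp(−z/H).
z/H = 13000/20796 = 0.62512; exp(−0.62512) = 0.53520.
P = 1410 × 0.53520 = 754.63 mbar.

P ≈ 754.6 mbar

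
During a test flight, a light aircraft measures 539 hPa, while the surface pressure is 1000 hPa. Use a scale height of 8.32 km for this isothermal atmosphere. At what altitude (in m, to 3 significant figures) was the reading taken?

z ≈ 5140 m

Invert the barometric formula: z = H ln(P₀/P).
P₀/P = 1000/539 = 1.8553; ln(1.8553) = 0.61805.
z = 8320.0 × 0.61805 = 5142.2 m.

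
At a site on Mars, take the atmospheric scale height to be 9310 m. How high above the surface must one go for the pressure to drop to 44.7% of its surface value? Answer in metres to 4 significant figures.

Set P/P₀ = exp(−z/H) = 0.447, so z = −H ln(0.447).
−ln(0.447) = 0.80520; z = 9310.0 × 0.80520 = 7496.4 m.

z ≈ 7496 m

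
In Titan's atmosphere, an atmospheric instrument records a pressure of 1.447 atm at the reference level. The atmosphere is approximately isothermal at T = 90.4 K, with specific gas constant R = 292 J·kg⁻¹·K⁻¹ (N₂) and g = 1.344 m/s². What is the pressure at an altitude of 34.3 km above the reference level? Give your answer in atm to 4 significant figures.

P ≈ 0.2524 atm

Scale height: H = RT/g = 292 × 90.4 / 1.344 = 19640 m.
Barometric formula: P = P₀ exp(−z/H).
z/H = 34300/19640 = 1.7464; exp(−1.7464) = 0.17440.
P = 1.447 × 0.17440 = 0.25236 atm.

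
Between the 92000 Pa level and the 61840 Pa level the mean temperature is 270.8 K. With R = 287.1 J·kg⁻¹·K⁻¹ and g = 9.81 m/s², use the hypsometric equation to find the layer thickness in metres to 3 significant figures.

Hypsometric equation: Δz = (R T̄/g) ln(P₁/P₂).
R T̄/g = 287.1 × 270.8 / 9.81 = 7925.2 m.
ln(92000/61840) = ln(1.4877) = 0.39723.
Δz = 7925.2 × 0.39723 = 3148.1 m.

Δz ≈ 3150 m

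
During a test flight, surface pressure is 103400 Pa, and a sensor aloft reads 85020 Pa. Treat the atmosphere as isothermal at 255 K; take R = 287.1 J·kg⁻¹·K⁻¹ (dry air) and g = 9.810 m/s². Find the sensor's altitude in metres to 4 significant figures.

Scale height: H = RT/g = 287.1 × 255 / 9.810 = 7462.8 m.
Invert the barometric formula: z = H ln(P₀/P).
P₀/P = 103400/85020 = 1.2162; ln(1.2162) = 0.19573.
z = 7462.8 × 0.19573 = 1460.7 m.

z ≈ 1461 m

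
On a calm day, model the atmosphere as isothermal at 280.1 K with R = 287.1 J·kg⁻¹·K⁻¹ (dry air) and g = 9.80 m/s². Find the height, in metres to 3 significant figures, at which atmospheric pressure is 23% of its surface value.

Scale height: H = RT/g = 287.1 × 280.1 / 9.80 = 8205.8 m.
Set P/P₀ = exp(−z/H) = 0.23, so z = −H ln(0.23).
−ln(0.23) = 1.4697; z = 8205.8 × 1.4697 = 12060 m.

z ≈ 12100 m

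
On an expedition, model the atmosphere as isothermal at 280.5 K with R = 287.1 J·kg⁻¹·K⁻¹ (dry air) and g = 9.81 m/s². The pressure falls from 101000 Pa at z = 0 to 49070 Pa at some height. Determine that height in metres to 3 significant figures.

z ≈ 5930 m

Scale height: H = RT/g = 287.1 × 280.5 / 9.81 = 8209.1 m.
Invert the barometric formula: z = H ln(P₀/P).
P₀/P = 101000/49070 = 2.0583; ln(2.0583) = 0.72188.
z = 8209.1 × 0.72188 = 5926.0 m.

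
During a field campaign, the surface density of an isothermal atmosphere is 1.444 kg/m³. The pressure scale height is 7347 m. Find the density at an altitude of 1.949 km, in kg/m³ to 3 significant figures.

ρ ≈ 1.11 kg/m³

In an isothermal atmosphere, density decays like pressure: ρ = ρ₀ exp(−z/H).
z/H = 1949.0/7347.0 = 0.26528; exp(−0.26528) = 0.76699.
ρ = 1.444 × 0.76699 = 1.1075 kg/m³.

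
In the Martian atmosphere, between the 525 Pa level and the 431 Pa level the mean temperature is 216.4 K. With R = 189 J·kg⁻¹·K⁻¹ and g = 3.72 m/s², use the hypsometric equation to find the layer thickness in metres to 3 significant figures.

Δz ≈ 2170 m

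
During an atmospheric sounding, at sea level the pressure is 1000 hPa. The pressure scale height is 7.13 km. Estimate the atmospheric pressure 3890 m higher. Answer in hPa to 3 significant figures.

Barometric formula: P = P₀ exp(−z/H).
z/H = 3890.0/7130.0 = 0.54558; exp(−0.54558) = 0.57951.
P = 1000 × 0.57951 = 579.51 hPa.

P ≈ 580 hPa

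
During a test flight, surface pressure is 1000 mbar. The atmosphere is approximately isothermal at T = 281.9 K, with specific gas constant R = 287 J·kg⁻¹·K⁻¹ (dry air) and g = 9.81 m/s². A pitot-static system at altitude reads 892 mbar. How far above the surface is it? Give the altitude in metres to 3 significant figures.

z ≈ 943 m

Scale height: H = RT/g = 287 × 281.9 / 9.81 = 8247.2 m.
Invert the barometric formula: z = H ln(P₀/P).
P₀/P = 1000/892 = 1.1211; ln(1.1211) = 0.11431.
z = 8247.2 × 0.11431 = 942.74 m.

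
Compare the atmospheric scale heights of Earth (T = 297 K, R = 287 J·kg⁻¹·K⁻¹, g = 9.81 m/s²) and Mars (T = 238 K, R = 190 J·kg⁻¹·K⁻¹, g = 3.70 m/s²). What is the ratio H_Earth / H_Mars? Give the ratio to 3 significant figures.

H = RT/g for each body.
H_Earth = 287 × 297 / 9.81 = 8689.0 m.
H_Mars = 190 × 238 / 3.70 = 12222 m.
H_Earth/H_Mars = 8689.0/12222 = 0.71093.

H_Earth/H_Mars ≈ 0.711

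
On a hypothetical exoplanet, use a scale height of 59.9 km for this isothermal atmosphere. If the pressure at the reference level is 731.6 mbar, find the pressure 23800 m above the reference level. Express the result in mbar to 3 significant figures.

P ≈ 492 mbar

Barometric formula: P = P₀ exp(−z/H).
z/H = 23800/59900 = 0.39733; exp(−0.39733) = 0.67211.
P = 731.6 × 0.67211 = 491.72 mbar.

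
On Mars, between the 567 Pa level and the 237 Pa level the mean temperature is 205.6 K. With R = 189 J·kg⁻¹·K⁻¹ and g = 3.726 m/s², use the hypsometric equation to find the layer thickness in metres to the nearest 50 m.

Δz ≈ 9100 m

Hypsometric equation: Δz = (R T̄/g) ln(P₁/P₂).
R T̄/g = 189 × 205.6 / 3.726 = 10429 m.
ln(567/237) = ln(2.3924) = 0.87230.
Δz = 10429 × 0.87230 = 9097.2 m.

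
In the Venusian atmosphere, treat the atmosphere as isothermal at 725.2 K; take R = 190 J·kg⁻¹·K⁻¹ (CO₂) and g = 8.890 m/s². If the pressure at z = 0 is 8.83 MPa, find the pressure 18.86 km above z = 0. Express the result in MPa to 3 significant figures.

Scale height: H = RT/g = 190 × 725.2 / 8.890 = 15499 m.
Barometric formula: P = P₀ exp(−z/H).
z/H = 18860/15499 = 1.2169; exp(−1.2169) = 0.29615.
P = 8.83 × 0.29615 = 2.6150 MPa.

P ≈ 2.62 MPa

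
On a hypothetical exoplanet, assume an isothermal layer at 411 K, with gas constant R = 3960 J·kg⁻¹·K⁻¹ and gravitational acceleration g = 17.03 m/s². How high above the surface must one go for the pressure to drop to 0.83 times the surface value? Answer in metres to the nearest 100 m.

z ≈ 17800 m

Scale height: H = RT/g = 3960 × 411 / 17.03 = 95570 m.
Set P/P₀ = exp(−z/H) = 0.83, so z = −H ln(0.83).
−ln(0.83) = 0.18633; z = 95570 × 0.18633 = 17808 m.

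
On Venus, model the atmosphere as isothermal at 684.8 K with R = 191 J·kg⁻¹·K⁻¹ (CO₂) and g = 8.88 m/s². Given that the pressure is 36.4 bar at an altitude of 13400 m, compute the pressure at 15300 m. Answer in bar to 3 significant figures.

Scale height: H = RT/g = 191 × 684.8 / 8.88 = 14729 m.
Between two levels, P₂ = P₁ exp(−Δz/H) with Δz = z₂ − z₁.
Δz = 15300 − 13400 = 1900.0 m; Δz/H = 1900.0/14729 = 0.12900.
P₂ = 36.4 × exp(−0.12900) = 36.4 × 0.87897 = 31.995 bar.

P ≈ 32.0 bar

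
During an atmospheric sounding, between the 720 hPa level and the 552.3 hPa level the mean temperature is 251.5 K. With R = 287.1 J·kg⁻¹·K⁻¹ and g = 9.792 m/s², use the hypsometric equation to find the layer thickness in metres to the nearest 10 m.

Hypsometric equation: Δz = (R T̄/g) ln(P₁/P₂).
R T̄/g = 287.1 × 251.5 / 9.792 = 7373.9 m.
ln(720/552.3) = ln(1.3036) = 0.26513.
Δz = 7373.9 × 0.26513 = 1955.0 m.

Δz ≈ 1960 m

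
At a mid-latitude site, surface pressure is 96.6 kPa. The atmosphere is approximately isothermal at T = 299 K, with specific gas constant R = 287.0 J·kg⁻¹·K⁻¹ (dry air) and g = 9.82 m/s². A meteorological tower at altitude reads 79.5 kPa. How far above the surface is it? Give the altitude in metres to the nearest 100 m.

z ≈ 1700 m

Scale height: H = RT/g = 287.0 × 299 / 9.82 = 8738.6 m.
Invert the barometric formula: z = H ln(P₀/P).
P₀/P = 96.6/79.5 = 1.2151; ln(1.2151) = 0.19483.
z = 8738.6 × 0.19483 = 1702.5 m.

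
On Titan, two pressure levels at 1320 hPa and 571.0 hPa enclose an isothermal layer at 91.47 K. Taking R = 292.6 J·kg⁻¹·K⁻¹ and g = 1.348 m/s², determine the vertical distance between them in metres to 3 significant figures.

Δz ≈ 16600 m

Hypsometric equation: Δz = (R T̄/g) ln(P₁/P₂).
R T̄/g = 292.6 × 91.47 / 1.348 = 19855 m.
ln(1320/571.0) = ln(2.3117) = 0.83798.
Δz = 19855 × 0.83798 = 16638 m.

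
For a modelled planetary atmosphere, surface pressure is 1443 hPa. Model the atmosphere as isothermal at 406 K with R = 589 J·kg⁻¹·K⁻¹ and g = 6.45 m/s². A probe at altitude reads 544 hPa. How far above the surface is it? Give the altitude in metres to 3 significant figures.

z ≈ 36200 m

Scale height: H = RT/g = 589 × 406 / 6.45 = 37075 m.
Invert the barometric formula: z = H ln(P₀/P).
P₀/P = 1443/544 = 2.6526; ln(2.6526) = 0.97554.
z = 37075 × 0.97554 = 36168 m.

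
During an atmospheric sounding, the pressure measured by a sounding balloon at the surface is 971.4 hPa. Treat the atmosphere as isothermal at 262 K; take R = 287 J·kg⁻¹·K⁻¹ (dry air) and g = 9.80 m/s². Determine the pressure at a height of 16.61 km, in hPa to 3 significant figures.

P ≈ 111 hPa

Scale height: H = RT/g = 287 × 262 / 9.80 = 7672.9 m.
Barometric formula: P = P₀ exp(−z/H).
z/H = 16610/7672.9 = 2.1648; exp(−2.1648) = 0.11477.
P = 971.4 × 0.11477 = 111.49 hPa.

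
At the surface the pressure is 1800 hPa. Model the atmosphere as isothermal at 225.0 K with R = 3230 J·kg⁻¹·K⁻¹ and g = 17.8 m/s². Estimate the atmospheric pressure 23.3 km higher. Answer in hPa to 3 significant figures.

P ≈ 1020 hPa

Scale height: H = RT/g = 3230 × 225.0 / 17.8 = 40829 m.
Barometric formula: P = P₀ exp(−z/H).
z/H = 23300/40829 = 0.57067; exp(−0.57067) = 0.56515.
P = 1800 × 0.56515 = 1017.3 hPa.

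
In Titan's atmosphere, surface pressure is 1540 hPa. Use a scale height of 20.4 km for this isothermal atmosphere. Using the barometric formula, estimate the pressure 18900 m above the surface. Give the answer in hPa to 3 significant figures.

P ≈ 610 hPa

Barometric formula: P = P₀ exp(−z/H).
z/H = 18900/20400 = 0.92647; exp(−0.92647) = 0.39595.
P = 1540 × 0.39595 = 609.76 hPa.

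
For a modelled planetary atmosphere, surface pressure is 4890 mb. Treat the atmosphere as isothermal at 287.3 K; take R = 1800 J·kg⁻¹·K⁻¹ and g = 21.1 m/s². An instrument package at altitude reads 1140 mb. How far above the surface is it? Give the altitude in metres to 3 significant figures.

z ≈ 35700 m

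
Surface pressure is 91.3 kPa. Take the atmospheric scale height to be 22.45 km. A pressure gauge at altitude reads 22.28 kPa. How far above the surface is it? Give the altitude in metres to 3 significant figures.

Invert the barometric formula: z = H ln(P₀/P).
P₀/P = 91.3/22.28 = 4.0978; ln(4.0978) = 1.4105.
z = 22450 × 1.4105 = 31666 m.

z ≈ 31700 m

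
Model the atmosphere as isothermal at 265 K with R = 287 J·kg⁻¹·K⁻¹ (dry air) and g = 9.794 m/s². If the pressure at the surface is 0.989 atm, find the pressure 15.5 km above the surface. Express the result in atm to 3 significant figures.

P ≈ 0.134 atm

Scale height: H = RT/g = 287 × 265 / 9.794 = 7765.5 m.
Barometric formula: P = P₀ exp(−z/H).
z/H = 15500/7765.5 = 1.9960; exp(−1.9960) = 0.13588.
P = 0.989 × 0.13588 = 0.13439 atm.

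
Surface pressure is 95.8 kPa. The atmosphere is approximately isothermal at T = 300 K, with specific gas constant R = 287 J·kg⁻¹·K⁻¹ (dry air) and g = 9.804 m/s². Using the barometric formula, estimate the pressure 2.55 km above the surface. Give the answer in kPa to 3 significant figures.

P ≈ 71.7 kPa

Scale height: H = RT/g = 287 × 300 / 9.804 = 8782.1 m.
Barometric formula: P = P₀ exp(−z/H).
z/H = 2550.0/8782.1 = 0.29036; exp(−0.29036) = 0.74799.
P = 95.8 × 0.74799 = 71.657 kPa.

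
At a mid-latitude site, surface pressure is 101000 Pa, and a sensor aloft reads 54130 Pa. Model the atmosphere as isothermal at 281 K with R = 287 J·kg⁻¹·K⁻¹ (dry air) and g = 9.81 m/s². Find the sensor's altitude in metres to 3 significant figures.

Scale height: H = RT/g = 287 × 281 / 9.81 = 8220.9 m.
Invert the barometric formula: z = H ln(P₀/P).
P₀/P = 101000/54130 = 1.8659; ln(1.8659) = 0.62374.
z = 8220.9 × 0.62374 = 5127.7 m.

z ≈ 5130 m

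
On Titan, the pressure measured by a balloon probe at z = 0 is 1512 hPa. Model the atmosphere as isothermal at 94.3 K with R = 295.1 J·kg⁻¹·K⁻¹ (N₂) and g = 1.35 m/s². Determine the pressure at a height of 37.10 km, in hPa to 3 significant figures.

Scale height: H = RT/g = 295.1 × 94.3 / 1.35 = 20613 m.
Barometric formula: P = P₀ exp(−z/H).
z/H = 37100/20613 = 1.7998; exp(−1.7998) = 0.16533.
P = 1512 × 0.16533 = 249.98 hPa.

P ≈ 250 hPa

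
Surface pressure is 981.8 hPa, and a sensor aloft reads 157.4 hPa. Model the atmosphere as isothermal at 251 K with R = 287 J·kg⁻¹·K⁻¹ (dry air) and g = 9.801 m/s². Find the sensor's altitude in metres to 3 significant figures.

Scale height: H = RT/g = 287 × 251 / 9.801 = 7350.0 m.
Invert the barometric formula: z = H ln(P₀/P).
P₀/P = 981.8/157.4 = 6.2376; ln(6.2376) = 1.8306.
z = 7350.0 × 1.8306 = 13455 m.

z ≈ 13500 m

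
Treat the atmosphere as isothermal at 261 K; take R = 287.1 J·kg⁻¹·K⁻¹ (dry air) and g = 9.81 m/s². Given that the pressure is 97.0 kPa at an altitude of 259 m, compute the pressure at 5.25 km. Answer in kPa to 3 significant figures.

P ≈ 50.5 kPa

Scale height: H = RT/g = 287.1 × 261 / 9.81 = 7638.4 m.
Between two levels, P₂ = P₁ exp(−Δz/H) with Δz = z₂ − z₁.
Δz = 5250.0 − 259.00 = 4991.0 m; Δz/H = 4991.0/7638.4 = 0.65341.
P₂ = 97.0 × exp(−0.65341) = 97.0 × 0.52027 = 50.466 kPa.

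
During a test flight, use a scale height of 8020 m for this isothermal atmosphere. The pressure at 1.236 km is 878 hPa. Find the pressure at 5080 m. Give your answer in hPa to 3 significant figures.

P ≈ 544 hPa

Between two levels, P₂ = P₁ exp(−Δz/H) with Δz = z₂ − z₁.
Δz = 5080.0 − 1236.0 = 3844.0 m; Δz/H = 3844.0/8020.0 = 0.47930.
P₂ = 878 × exp(−0.47930) = 878 × 0.61922 = 543.68 hPa.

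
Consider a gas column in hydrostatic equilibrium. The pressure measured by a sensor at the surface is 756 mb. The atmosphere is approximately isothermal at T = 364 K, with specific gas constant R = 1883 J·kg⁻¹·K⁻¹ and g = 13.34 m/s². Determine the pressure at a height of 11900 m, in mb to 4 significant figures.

P ≈ 599.7 mb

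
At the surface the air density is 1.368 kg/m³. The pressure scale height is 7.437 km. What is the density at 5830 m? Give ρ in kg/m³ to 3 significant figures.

In an isothermal atmosphere, density decays like pressure: ρ = ρ₀ exp(−z/H).
z/H = 5830.0/7437.0 = 0.78392; exp(−0.78392) = 0.45661.
ρ = 1.368 × 0.45661 = 0.62464 kg/m³.

ρ ≈ 0.625 kg/m³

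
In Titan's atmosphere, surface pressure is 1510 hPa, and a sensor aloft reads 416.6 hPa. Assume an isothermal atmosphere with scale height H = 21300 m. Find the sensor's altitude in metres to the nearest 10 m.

Invert the barometric formula: z = H ln(P₀/P).
P₀/P = 1510/416.6 = 3.6246; ln(3.6246) = 1.2877.
z = 21300 × 1.2877 = 27428 m.

z ≈ 27430 m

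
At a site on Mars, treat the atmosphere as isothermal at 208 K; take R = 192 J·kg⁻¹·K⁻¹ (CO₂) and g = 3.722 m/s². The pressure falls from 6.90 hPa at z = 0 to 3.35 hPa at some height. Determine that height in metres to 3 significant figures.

Scale height: H = RT/g = 192 × 208 / 3.722 = 10730 m.
Invert the barometric formula: z = H ln(P₀/P).
P₀/P = 6.90/3.35 = 2.0597; ln(2.0597) = 0.72256.
z = 10730 × 0.72256 = 7753.1 m.

z ≈ 7750 m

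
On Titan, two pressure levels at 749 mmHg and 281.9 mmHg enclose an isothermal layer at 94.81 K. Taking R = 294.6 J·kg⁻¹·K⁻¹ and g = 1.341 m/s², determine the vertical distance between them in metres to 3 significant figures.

Hypsometric equation: Δz = (R T̄/g) ln(P₁/P₂).
R T̄/g = 294.6 × 94.81 / 1.341 = 20829 m.
ln(749/281.9) = ln(2.6570) = 0.97720.
Δz = 20829 × 0.97720 = 20354 m.

Δz ≈ 20400 m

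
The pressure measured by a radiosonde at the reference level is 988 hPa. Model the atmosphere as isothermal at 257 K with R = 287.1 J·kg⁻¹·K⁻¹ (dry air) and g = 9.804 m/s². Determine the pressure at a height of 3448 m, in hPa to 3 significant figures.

Scale height: H = RT/g = 287.1 × 257 / 9.804 = 7526.0 m.
Barometric formula: P = P₀ exp(−z/H).
z/H = 3448.0/7526.0 = 0.45815; exp(−0.45815) = 0.63245.
P = 988 × 0.63245 = 624.86 hPa.

P ≈ 625 hPa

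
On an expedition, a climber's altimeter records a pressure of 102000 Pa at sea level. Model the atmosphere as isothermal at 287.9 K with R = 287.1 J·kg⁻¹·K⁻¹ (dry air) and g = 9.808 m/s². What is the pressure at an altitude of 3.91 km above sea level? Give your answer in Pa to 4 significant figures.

Scale height: H = RT/g = 287.1 × 287.9 / 9.808 = 8427.4 m.
Barometric formula: P = P₀ exp(−z/H).
z/H = 3910.0/8427.4 = 0.46396; exp(−0.46396) = 0.62879.
P = 102000 × 0.62879 = 64137 Pa.

P ≈ 64140 Pa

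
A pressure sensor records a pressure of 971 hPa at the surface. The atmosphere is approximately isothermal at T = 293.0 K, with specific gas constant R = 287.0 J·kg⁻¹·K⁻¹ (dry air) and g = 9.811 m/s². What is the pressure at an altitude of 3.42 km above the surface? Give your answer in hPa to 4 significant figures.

P ≈ 651.5 hPa

Scale height: H = RT/g = 287.0 × 293.0 / 9.811 = 8571.1 m.
Barometric formula: P = P₀ exp(−z/H).
z/H = 3420.0/8571.1 = 0.39902; exp(−0.39902) = 0.67098.
P = 971 × 0.67098 = 651.52 hPa.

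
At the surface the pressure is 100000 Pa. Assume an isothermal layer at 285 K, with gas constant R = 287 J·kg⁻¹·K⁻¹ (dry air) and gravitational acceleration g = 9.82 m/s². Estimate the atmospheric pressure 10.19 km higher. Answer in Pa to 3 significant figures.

Scale height: H = RT/g = 287 × 285 / 9.82 = 8329.4 m.
Barometric formula: P = P₀ exp(−z/H).
z/H = 10190/8329.4 = 1.2234; exp(−1.2234) = 0.29423.
P = 100000 × 0.29423 = 29423 Pa.

P ≈ 29400 Pa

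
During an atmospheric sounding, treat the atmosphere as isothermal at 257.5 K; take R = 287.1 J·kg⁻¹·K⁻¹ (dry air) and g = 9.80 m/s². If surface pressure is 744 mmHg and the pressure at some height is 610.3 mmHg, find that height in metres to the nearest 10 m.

z ≈ 1490 m

Scale height: H = RT/g = 287.1 × 257.5 / 9.80 = 7543.7 m.
Invert the barometric formula: z = H ln(P₀/P).
P₀/P = 744/610.3 = 1.2191; ln(1.2191) = 0.19811.
z = 7543.7 × 0.19811 = 1494.5 m.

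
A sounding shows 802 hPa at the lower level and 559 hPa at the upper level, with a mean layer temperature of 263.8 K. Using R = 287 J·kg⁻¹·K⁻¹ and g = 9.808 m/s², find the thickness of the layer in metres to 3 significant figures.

Hypsometric equation: Δz = (R T̄/g) ln(P₁/P₂).
R T̄/g = 287 × 263.8 / 9.808 = 7719.3 m.
ln(802/559) = ln(1.4347) = 0.36096.
Δz = 7719.3 × 0.36096 = 2786.4 m.

Δz ≈ 2790 m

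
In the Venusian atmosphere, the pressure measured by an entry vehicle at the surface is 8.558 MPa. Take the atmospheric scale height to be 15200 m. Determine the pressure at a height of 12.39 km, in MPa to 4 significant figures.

P ≈ 3.788 MPa

Barometric formula: P = P₀ exp(−z/H).
z/H = 12390/15200 = 0.81513; exp(−0.81513) = 0.44258.
P = 8.558 × 0.44258 = 3.7876 MPa.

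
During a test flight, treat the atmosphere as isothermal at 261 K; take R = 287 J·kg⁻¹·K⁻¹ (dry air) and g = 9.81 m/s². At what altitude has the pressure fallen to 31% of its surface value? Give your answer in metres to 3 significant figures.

z ≈ 8940 m

Scale height: H = RT/g = 287 × 261 / 9.81 = 7635.8 m.
Set P/P₀ = exp(−z/H) = 0.31, so z = −H ln(0.31).
−ln(0.31) = 1.1712; z = 7635.8 × 1.1712 = 8943.0 m.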